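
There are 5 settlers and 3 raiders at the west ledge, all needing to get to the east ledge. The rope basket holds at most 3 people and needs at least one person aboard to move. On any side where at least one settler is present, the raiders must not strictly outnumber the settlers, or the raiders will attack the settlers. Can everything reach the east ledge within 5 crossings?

No

Counting alone: each trip to the east ledge takes at most 3 across and each return brings at least 1 back, so after t trips out (and t−1 returns) at most 3t − (t−1) of the 8 are across; that first reaches 8 at t = 4, so at least 7 crossings are needed.
Since 5 < 7, 5 crossings cannot be enough. (The shortest complete plan in fact takes 7:)
1. 2 raiders → the east ledge.  (the west ledge: 5S 1R; the east ledge: 0S 2R)
2. 1 raider ← the west ledge.  (the west ledge: 5S 2R; the east ledge: 0S 1R)
3. 2 settlers and 1 raider → the east ledge.  (the west ledge: 3S 1R; the east ledge: 2S 2R)
4. 1 raider ← the west ledge.  (the west ledge: 3S 2R; the east ledge: 2S 1R)
5. 1 settler and 2 raiders → the east ledge.  (the west ledge: 2S 0R; the east ledge: 3S 3R)
6. 1 raider ← the west ledge.  (the west ledge: 2S 1R; the east ledge: 3S 2R)
7. 2 settlers and 1 raider → the east ledge.  (the west ledge: 0S 0R; the east ledge: 5S 3R)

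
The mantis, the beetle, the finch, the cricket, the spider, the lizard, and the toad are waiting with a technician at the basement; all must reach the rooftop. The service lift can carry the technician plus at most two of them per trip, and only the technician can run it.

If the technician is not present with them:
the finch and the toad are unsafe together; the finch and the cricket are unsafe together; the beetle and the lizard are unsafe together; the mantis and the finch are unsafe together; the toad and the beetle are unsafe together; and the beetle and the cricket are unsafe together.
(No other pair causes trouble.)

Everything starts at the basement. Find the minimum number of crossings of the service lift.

9

Counting alone: the technician can take at most 2 across per trip to the rooftop, so moving all 7 needs at least 4 loaded trips out, with a return between consecutive ones — at least 7 crossings.
The safety rule pushes this higher. Following every safe sequence of crossings, the most of the 7 that can be at the rooftop as the service lift arrives there on crossing 7 is 6 — never all 7.
So no plan with fewer than 9 crossings exists, and this one achieves 9:
1. Technician goes to the rooftop with the beetle and the finch.
2. Technician goes back to the basement alone.
3. Technician goes to the rooftop with the mantis.
4. Technician goes back to the basement with the finch.
5. Technician goes to the rooftop with the cricket and the toad.
6. Technician goes back to the basement with the beetle.
7. Technician goes to the rooftop with the lizard and the spider.
8. Technician goes back to the basement alone.
9. Technician goes to the rooftop with the beetle and the finch.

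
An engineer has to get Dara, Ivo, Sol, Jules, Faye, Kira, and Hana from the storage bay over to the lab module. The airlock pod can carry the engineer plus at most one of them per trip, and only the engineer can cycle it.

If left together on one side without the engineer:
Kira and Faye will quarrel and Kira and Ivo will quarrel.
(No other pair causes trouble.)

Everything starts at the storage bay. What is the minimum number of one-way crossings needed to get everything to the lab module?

15

Counting alone: the engineer can take at most 1 across per trip to the lab module, so moving all 7 needs at least 7 loaded trips out, with a return between consecutive ones — at least 13 crossings.
The safety rule pushes this higher. Following every safe sequence of crossings, the most of the 7 that can be at the lab module as the airlock pod arrives there on crossing 13 is 6 — never all 7.
So no plan with fewer than 15 crossings exists, and this one achieves 15:
1. Engineer goes to the lab module with Kira.
2. Engineer goes back to the storage bay alone.
3. Engineer goes to the lab module with Dara.
4. Engineer goes back to the storage bay alone.
5. Engineer goes to the lab module with Ivo.
6. Engineer goes back to the storage bay with Kira.
7. Engineer goes to the lab module with Faye.
8. Engineer goes back to the storage bay alone.
9. Engineer goes to the lab module with Sol.
10. Engineer goes back to the storage bay alone.
11. Engineer goes to the lab module with Jules.
12. Engineer goes back to the storage bay alone.
13. Engineer goes to the lab module with Hana.
14. Engineer goes back to the storage bay alone.
15. Engineer goes to the lab module with Kira.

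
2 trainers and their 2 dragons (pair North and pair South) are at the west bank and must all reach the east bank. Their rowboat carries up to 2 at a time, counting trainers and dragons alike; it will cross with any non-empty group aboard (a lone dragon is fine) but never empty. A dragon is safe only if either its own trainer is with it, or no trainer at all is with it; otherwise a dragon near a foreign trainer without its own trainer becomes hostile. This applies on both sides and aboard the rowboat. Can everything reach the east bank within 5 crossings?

Yes

Yes — this plan uses 5 crossings (≤ 5):
1. dragon North and trainer North cross → the east bank.
2. trainer North crosses ← the west bank.
3. trainer North and trainer South cross → the east bank.
4. trainer South crosses ← the west bank.
5. dragon South and trainer South cross → the east bank.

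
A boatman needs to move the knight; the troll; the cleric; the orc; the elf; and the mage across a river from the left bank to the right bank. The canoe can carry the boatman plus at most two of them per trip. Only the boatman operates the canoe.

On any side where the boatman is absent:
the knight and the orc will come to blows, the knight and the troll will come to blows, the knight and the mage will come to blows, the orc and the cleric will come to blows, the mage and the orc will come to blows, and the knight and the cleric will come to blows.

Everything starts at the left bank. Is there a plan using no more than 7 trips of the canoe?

Counting alone: the boatman can take at most 2 across per trip to the right bank, so moving all 6 needs at least 3 loaded trips out, with a return between consecutive ones — at least 5 crossings.
The safety rule pushes this higher. Following every safe sequence of crossings, the most of the 6 that can be at the right bank as the canoe arrives there on crossings 5, 7 is 4, 5 respectively — never all 6.
So the move cannot be finished within 7 crossings. (The shortest complete plan takes 9:)
1. Boatman goes to the right bank with the knight and the orc.
2. Boatman goes back to the left bank with the knight.
3. Boatman goes to the right bank with the knight and the troll.
4. Boatman goes back to the left bank with the knight.
5. Boatman goes to the right bank with the elf and the knight.
6. Boatman goes back to the left bank with the knight.
7. Boatman goes to the right bank with the cleric and the mage.
8. Boatman goes back to the left bank with the orc.
9. Boatman goes to the right bank with the knight and the orc.

No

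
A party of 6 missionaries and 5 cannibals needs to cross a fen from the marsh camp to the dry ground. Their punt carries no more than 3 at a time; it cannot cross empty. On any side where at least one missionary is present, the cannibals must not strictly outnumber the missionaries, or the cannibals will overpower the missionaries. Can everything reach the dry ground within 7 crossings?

No

Counting alone: each trip to the dry ground takes at most 3 across and each return brings at least 1 back, so after t trips out (and t−1 returns) at most 3t − (t−1) of the 11 are across; that first reaches 11 at t = 5, so at least 9 crossings are needed.
Since 7 < 9, 7 crossings cannot be enough. (The shortest complete plan in fact takes 9:)
1. 3 cannibals → the dry ground.  (the marsh camp: 6M 2C; the dry ground: 0M 3C)
2. 1 cannibal ← the marsh camp.  (the marsh camp: 6M 3C; the dry ground: 0M 2C)
3. 3 missionaries → the dry ground.  (the marsh camp: 3M 3C; the dry ground: 3M 2C)
4. 1 missionary ← the marsh camp.  (the marsh camp: 4M 3C; the dry ground: 2M 2C)
5. 2 missionaries and 1 cannibal → the dry ground.  (the marsh camp: 2M 2C; the dry ground: 4M 3C)
6. 1 missionary ← the marsh camp.  (the marsh camp: 3M 2C; the dry ground: 3M 3C)
7. 2 missionaries and 1 cannibal → the dry ground.  (the marsh camp: 1M 1C; the dry ground: 5M 4C)
8. 1 missionary ← the marsh camp.  (the marsh camp: 2M 1C; the dry ground: 4M 4C)
9. 2 missionaries and 1 cannibal → the dry ground.  (the marsh camp: 0M 0C; the dry ground: 6M 5C)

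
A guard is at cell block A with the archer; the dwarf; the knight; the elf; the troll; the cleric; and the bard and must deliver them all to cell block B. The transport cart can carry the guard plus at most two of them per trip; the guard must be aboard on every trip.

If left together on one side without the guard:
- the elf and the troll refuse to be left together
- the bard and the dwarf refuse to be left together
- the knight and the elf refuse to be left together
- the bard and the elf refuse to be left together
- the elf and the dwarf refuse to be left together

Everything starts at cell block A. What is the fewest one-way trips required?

11

Counting alone: the guard can take at most 2 across per trip to cell block B, so moving all 7 needs at least 4 loaded trips out, with a return between consecutive ones — at least 7 crossings.
The safety rule pushes this higher. Following every safe sequence of crossings, the most of the 7 that can be at cell block B as the transport cart arrives there on crossings 7, 9 is 5, 6 respectively — never all 7.
So no plan with fewer than 11 crossings exists, and this one achieves 11:
1. Guard goes to cell block B with the dwarf and the elf.  [cell block A: the archer, the bard, the cleric, the knight, the troll | cell block B: the dwarf, the elf]
2. Guard goes back to cell block A with the dwarf.  [cell block A: the archer, the bard, the cleric, the dwarf, the knight, the troll | cell block B: the elf]
3. Guard goes to cell block B with the archer and the dwarf.  [cell block A: the bard, the cleric, the knight, the troll | cell block B: the archer, the dwarf, the elf]
4. Guard goes back to cell block A with the dwarf.  [cell block A: the bard, the cleric, the dwarf, the knight, the troll | cell block B: the archer, the elf]
5. Guard goes to cell block B with the dwarf and the knight.  [cell block A: the bard, the cleric, the troll | cell block B: the archer, the dwarf, the elf, the knight]
6. Guard goes back to cell block A with the elf.  [cell block A: the bard, the cleric, the elf, the troll | cell block B: the archer, the dwarf, the knight]
7. Guard goes to cell block B with the elf and the troll.  [cell block A: the bard, the cleric | cell block B: the archer, the dwarf, the elf, the knight, the troll]
8. Guard goes back to cell block A with the elf.  [cell block A: the bard, the cleric, the elf | cell block B: the archer, the dwarf, the knight, the troll]
9. Guard goes to cell block B with the cleric and the elf.  [cell block A: the bard | cell block B: the archer, the cleric, the dwarf, the elf, the knight, the troll]
10. Guard goes back to cell block A with the elf.  [cell block A: the bard, the elf | cell block B: the archer, the cleric, the dwarf, the knight, the troll]
11. Guard goes to cell block B with the bard and the elf.  [cell block A: — | cell block B: the archer, the bard, the cleric, the dwarf, the elf, the knight, the troll]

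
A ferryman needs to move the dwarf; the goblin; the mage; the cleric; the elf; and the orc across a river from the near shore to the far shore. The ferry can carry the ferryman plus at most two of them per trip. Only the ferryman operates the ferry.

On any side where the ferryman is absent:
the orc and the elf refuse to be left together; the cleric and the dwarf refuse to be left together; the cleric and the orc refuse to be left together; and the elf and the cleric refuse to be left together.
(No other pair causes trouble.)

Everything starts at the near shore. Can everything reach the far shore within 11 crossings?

Yes — this plan uses 9 crossings (≤ 11):
1. Ferryman goes to the far shore with the cleric and the elf.
2. Ferryman goes back to the near shore with the cleric.
3. Ferryman goes to the far shore with the cleric and the dwarf.
4. Ferryman goes back to the near shore with the cleric.
5. Ferryman goes to the far shore with the cleric and the goblin.
6. Ferryman goes back to the near shore with the cleric.
7. Ferryman goes to the far shore with the cleric and the mage.
8. Ferryman goes back to the near shore with the cleric.
9. Ferryman goes to the far shore with the cleric and the orc.

Yes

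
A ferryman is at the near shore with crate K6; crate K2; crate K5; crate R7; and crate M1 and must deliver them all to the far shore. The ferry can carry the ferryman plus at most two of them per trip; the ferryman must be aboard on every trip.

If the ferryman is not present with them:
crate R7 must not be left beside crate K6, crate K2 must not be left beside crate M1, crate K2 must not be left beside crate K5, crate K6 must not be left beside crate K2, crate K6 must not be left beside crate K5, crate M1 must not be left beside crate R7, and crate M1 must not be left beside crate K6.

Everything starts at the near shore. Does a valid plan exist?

Whatever the first load, the items left behind include a forbidden pair without the ferryman. No opening move is safe, so no plan exists.

No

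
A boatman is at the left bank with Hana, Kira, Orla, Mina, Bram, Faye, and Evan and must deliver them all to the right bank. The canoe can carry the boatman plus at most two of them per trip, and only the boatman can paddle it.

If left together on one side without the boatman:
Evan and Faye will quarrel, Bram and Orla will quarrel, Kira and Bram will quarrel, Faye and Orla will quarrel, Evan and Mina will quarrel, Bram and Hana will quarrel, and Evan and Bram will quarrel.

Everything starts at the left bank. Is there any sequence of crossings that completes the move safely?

No

Whatever the first load, the items left behind include a forbidden pair without the boatman. No opening move is safe, so no plan exists.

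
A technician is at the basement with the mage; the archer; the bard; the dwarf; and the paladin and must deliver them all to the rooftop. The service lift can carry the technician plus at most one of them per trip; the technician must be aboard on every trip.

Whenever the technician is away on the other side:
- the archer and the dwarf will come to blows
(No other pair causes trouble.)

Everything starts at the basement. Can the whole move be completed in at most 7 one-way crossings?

No

Counting alone: the technician can take at most 1 across per trip to the rooftop, so moving all 5 needs at least 5 loaded trips out, with a return between consecutive ones — at least 9 crossings.
Since 7 < 9, 7 crossings cannot be enough. (The shortest complete plan in fact takes 9:)
1. Technician goes to the rooftop with the archer.  [the basement: the bard, the dwarf, the mage, the paladin | the rooftop: the archer]
2. Technician goes back to the basement alone.  [the basement: the bard, the dwarf, the mage, the paladin | the rooftop: the archer]
3. Technician goes to the rooftop with the mage.  [the basement: the bard, the dwarf, the paladin | the rooftop: the archer, the mage]
4. Technician goes back to the basement alone.  [the basement: the bard, the dwarf, the paladin | the rooftop: the archer, the mage]
5. Technician goes to the rooftop with the bard.  [the basement: the dwarf, the paladin | the rooftop: the archer, the bard, the mage]
6. Technician goes back to the basement alone.  [the basement: the dwarf, the paladin | the rooftop: the archer, the bard, the mage]
7. Technician goes to the rooftop with the paladin.  [the basement: the dwarf | the rooftop: the archer, the bard, the mage, the paladin]
8. Technician goes back to the basement alone.  [the basement: the dwarf | the rooftop: the archer, the bard, the mage, the paladin]
9. Technician goes to the rooftop with the dwarf.  [the basement: — | the rooftop: the archer, the bard, the dwarf, the mage, the paladin]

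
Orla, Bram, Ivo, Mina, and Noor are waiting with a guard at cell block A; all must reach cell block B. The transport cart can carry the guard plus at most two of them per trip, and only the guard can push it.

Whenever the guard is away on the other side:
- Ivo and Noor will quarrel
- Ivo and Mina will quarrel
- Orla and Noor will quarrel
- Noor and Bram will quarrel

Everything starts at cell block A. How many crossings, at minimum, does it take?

Counting alone: the guard can take at most 2 across per trip to cell block B, so moving all 5 needs at least 3 loaded trips out, with a return between consecutive ones — at least 5 crossings.
The plan below uses exactly 5 crossings, so it is optimal:
1. Guard goes to cell block B with Ivo and Noor.  [cell block A: Bram, Mina, Orla | cell block B: Ivo, Noor]
2. Guard goes back to cell block A with Noor.  [cell block A: Bram, Mina, Noor, Orla | cell block B: Ivo]
3. Guard goes to cell block B with Bram and Orla.  [cell block A: Mina, Noor | cell block B: Bram, Ivo, Orla]
4. Guard goes back to cell block A alone.  [cell block A: Mina, Noor | cell block B: Bram, Ivo, Orla]
5. Guard goes to cell block B with Mina and Noor.  [cell block A: — | cell block B: Bram, Ivo, Mina, Noor, Orla]

5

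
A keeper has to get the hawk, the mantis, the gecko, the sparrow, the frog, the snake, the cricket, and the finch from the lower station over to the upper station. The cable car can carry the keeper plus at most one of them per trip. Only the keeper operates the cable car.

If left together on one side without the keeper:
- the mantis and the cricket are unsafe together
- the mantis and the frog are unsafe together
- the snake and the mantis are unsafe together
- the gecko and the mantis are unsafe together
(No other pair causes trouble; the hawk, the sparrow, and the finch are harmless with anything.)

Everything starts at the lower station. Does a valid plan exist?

No

Following every safe sequence of crossings from the start, the most of the 8 that can be at the upper station as the cable car arrives there on crossings 1, 3, 5, 7, 9 is 1, 2, 3, 4, 5 respectively; the best ever achieved is 5 of 8.
From crossing 11 on, no configuration arises that was not already reachable earlier: only 88 distinct safe configurations (who is on which side, and where the cable car is) can ever be reached, none of them has everyone across, and every continuation just revisits them. So no valid plan exists.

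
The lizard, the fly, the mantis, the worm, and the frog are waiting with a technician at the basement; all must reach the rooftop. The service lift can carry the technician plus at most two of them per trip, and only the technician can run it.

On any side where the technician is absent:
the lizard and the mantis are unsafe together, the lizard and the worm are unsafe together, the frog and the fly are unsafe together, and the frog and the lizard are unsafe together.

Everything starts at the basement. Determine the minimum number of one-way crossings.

5

Counting alone: the technician can take at most 2 across per trip to the rooftop, so moving all 5 needs at least 3 loaded trips out, with a return between consecutive ones — at least 5 crossings.
The plan below uses exactly 5 crossings, so it is optimal:
1. Technician goes to the rooftop with the fly and the lizard.  [the basement: the frog, the mantis, the worm | the rooftop: the fly, the lizard]
2. Technician goes back to the basement alone.  [the basement: the frog, the mantis, the worm | the rooftop: the fly, the lizard]
3. Technician goes to the rooftop with the mantis and the worm.  [the basement: the frog | the rooftop: the fly, the lizard, the mantis, the worm]
4. Technician goes back to the basement with the lizard.  [the basement: the frog, the lizard | the rooftop: the fly, the mantis, the worm]
5. Technician goes to the rooftop with the frog and the lizard.  [the basement: — | the rooftop: the fly, the frog, the lizard, the mantis, the worm]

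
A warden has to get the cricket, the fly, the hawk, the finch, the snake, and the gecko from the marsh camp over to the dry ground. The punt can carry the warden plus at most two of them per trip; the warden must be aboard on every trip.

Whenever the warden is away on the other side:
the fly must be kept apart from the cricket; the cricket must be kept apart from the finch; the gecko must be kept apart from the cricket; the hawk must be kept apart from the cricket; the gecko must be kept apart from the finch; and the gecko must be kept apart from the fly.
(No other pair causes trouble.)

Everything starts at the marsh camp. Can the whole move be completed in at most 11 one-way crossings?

Yes — this plan uses 9 crossings (≤ 11):
1. Warden goes to the dry ground with the cricket and the gecko.
2. Warden goes back to the marsh camp with the cricket.
3. Warden goes to the dry ground with the cricket and the hawk.
4. Warden goes back to the marsh camp with the cricket.
5. Warden goes to the dry ground with the cricket and the snake.
6. Warden goes back to the marsh camp with the cricket.
7. Warden goes to the dry ground with the finch and the fly.
8. Warden goes back to the marsh camp with the gecko.
9. Warden goes to the dry ground with the cricket and the gecko.

Yes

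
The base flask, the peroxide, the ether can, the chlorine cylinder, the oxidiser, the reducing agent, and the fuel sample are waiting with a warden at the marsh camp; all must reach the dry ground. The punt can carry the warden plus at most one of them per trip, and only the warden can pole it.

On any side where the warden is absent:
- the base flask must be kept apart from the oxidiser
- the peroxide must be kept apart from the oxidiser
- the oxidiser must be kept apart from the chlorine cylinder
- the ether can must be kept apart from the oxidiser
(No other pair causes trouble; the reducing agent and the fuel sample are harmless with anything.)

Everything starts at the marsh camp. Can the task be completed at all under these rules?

No

Following every safe sequence of crossings from the start, the most of the 7 that can be at the dry ground as the punt arrives there on crossings 1, 3, 5, 7 is 1, 2, 3, 4 respectively; the best ever achieved is 4 of 7.
From crossing 9 on, no configuration arises that was not already reachable earlier: only 44 distinct safe configurations (who is on which side, and where the punt is) can ever be reached, none of them has everyone across, and every continuation just revisits them. So no valid plan exists.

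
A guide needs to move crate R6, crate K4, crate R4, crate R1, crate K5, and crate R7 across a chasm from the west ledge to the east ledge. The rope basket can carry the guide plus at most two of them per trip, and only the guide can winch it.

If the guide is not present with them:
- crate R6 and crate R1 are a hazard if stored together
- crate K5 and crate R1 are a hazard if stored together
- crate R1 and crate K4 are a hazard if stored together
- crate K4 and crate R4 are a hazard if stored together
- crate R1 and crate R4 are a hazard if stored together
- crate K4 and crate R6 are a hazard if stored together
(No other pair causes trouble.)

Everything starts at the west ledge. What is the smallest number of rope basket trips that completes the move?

9

Counting alone: the guide can take at most 2 across per trip to the east ledge, so moving all 6 needs at least 3 loaded trips out, with a return between consecutive ones — at least 5 crossings.
The safety rule pushes this higher. Following every safe sequence of crossings, the most of the 6 that can be at the east ledge as the rope basket arrives there on crossings 5, 7 is 4, 5 respectively — never all 6.
So no plan with fewer than 9 crossings exists, and this one achieves 9:
1. Guide goes to the east ledge with crate K4 and crate R1.
2. Guide goes back to the west ledge with crate K4.
3. Guide goes to the east ledge with crate R4 and crate R6.
4. Guide goes back to the west ledge with crate R1.
5. Guide goes to the east ledge with crate K4 and crate K5.
6. Guide goes back to the west ledge with crate K4.
7. Guide goes to the east ledge with crate K4 and crate R7.
8. Guide goes back to the west ledge with crate K4.
9. Guide goes to the east ledge with crate K4 and crate R1.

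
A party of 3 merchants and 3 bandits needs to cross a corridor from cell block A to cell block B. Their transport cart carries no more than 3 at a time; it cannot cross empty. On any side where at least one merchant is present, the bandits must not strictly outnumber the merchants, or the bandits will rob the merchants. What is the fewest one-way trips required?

Counting alone: each trip to cell block B takes at most 3 across and each return brings at least 1 back, so after t trips out (and t−1 returns) at most 3t − (t−1) of the 6 are across; that first reaches 6 at t = 3, so at least 5 crossings are needed.
The plan below uses exactly 5 crossings, so it is optimal:
1. 2 bandits → cell block B.  (cell block A: 3M 1B; cell block B: 0M 2B)
2. 1 bandit ← cell block A.  (cell block A: 3M 2B; cell block B: 0M 1B)
3. 3 merchants → cell block B.  (cell block A: 0M 2B; cell block B: 3M 1B)
4. 1 bandit ← cell block A.  (cell block A: 0M 3B; cell block B: 3M 0B)
5. 3 bandits → cell block B.  (cell block A: 0M 0B; cell block B: 3M 3B)

5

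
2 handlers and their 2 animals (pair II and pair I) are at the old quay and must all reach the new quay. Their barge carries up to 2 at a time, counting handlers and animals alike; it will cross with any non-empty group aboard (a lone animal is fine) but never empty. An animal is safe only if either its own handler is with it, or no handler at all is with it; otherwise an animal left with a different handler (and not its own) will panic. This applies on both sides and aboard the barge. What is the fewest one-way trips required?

Counting alone: each trip to the new quay takes at most 2 across and each return brings at least 1 back, so after t trips out (and t−1 returns) at most 2t − (t−1) of the 4 are across; that first reaches 4 at t = 3, so at least 5 crossings are needed.
The plan below uses exactly 5 crossings, so it is optimal:
1. animal II and handler II cross → the new quay.
2. handler II crosses ← the old quay.
3. handler I and handler II cross → the new quay.
4. handler I crosses ← the old quay.
5. animal I and handler I cross → the new quay.

5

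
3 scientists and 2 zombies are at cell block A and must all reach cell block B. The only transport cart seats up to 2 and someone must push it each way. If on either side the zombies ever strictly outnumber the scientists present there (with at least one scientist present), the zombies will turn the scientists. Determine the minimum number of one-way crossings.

Counting alone: each trip to cell block B takes at most 2 across and each return brings at least 1 back, so after t trips out (and t−1 returns) at most 2t − (t−1) of the 5 are across; that first reaches 5 at t = 4, so at least 7 crossings are needed.
The plan below uses exactly 7 crossings, so it is optimal:
1. 2 zombies → cell block B.  (cell block A: 3S 0Z; cell block B: 0S 2Z)
2. 1 zombie ← cell block A.  (cell block A: 3S 1Z; cell block B: 0S 1Z)
3. 2 scientists → cell block B.  (cell block A: 1S 1Z; cell block B: 2S 1Z)
4. 1 scientist ← cell block A.  (cell block A: 2S 1Z; cell block B: 1S 1Z)
5. 1 scientist and 1 zombie → cell block B.  (cell block A: 1S 0Z; cell block B: 2S 2Z)
6. 1 zombie ← cell block A.  (cell block A: 1S 1Z; cell block B: 2S 1Z)
7. 1 scientist and 1 zombie → cell block B.  (cell block A: 0S 0Z; cell block B: 3S 2Z)

7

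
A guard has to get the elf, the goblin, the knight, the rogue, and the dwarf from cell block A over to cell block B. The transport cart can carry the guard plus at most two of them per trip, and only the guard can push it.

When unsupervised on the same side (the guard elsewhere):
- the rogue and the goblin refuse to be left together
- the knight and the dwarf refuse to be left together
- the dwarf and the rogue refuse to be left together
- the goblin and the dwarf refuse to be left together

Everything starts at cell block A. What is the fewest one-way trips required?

7

Counting alone: the guard can take at most 2 across per trip to cell block B, so moving all 5 needs at least 3 loaded trips out, with a return between consecutive ones — at least 5 crossings.
The safety rule pushes this higher. Following every safe sequence of crossings, the most of the 5 that can be at cell block B as the transport cart arrives there on crossing 5 is 4 — never all 5.
So no plan with fewer than 7 crossings exists, and this one achieves 7:
1. Guard goes to cell block B with the dwarf and the goblin.  [cell block A: the elf, the knight, the rogue | cell block B: the dwarf, the goblin]
2. Guard goes back to cell block A with the goblin.  [cell block A: the elf, the goblin, the knight, the rogue | cell block B: the dwarf]
3. Guard goes to cell block B with the elf and the goblin.  [cell block A: the knight, the rogue | cell block B: the dwarf, the elf, the goblin]
4. Guard goes back to cell block A with the goblin.  [cell block A: the goblin, the knight, the rogue | cell block B: the dwarf, the elf]
5. Guard goes to cell block B with the goblin and the knight.  [cell block A: the rogue | cell block B: the dwarf, the elf, the goblin, the knight]
6. Guard goes back to cell block A with the dwarf.  [cell block A: the dwarf, the rogue | cell block B: the elf, the goblin, the knight]
7. Guard goes to cell block B with the dwarf and the rogue.  [cell block A: — | cell block B: the dwarf, the elf, the goblin, the knight, the rogue]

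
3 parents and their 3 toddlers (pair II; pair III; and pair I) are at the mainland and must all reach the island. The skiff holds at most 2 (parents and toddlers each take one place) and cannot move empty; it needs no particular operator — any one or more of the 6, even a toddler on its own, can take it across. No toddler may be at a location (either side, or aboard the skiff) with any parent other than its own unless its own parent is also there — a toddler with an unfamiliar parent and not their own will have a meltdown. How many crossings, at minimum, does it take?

Counting alone: each trip to the island takes at most 2 across and each return brings at least 1 back, so after t trips out (and t−1 returns) at most 2t − (t−1) of the 6 are across; that first reaches 6 at t = 5, so at least 9 crossings are needed.
The safety rule pushes this higher. Following every safe sequence of crossings, the most of the 6 that can be at the island as the skiff arrives there on crossing 9 is 5 — never all 6.
So no plan with fewer than 11 crossings exists, and this one achieves 11:
1. parent II and toddler II cross → the island.
2. parent II crosses ← the mainland.
3. toddler I and toddler III cross → the island.
4. toddler II crosses ← the mainland.
5. parent I and parent III cross → the island.
6. parent III and toddler III cross ← the mainland.
7. parent II and parent III cross → the island.
8. toddler I crosses ← the mainland.
9. toddler II and toddler III cross → the island.
10. parent I crosses ← the mainland.
11. parent I and toddler I cross → the island.

11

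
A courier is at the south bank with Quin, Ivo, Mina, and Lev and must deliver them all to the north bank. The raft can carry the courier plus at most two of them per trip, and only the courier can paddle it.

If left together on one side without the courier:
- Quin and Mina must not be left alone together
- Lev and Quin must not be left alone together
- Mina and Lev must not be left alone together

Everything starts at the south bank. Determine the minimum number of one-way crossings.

5

Counting alone: the courier can take at most 2 across per trip to the north bank, so moving all 4 needs at least 2 loaded trips out, with a return between consecutive ones — at least 3 crossings.
The safety rule pushes this higher. Following every safe sequence of crossings, the most of the 4 that can be at the north bank as the raft arrives there on crossing 3 is 3 — never all 4.
So no plan with fewer than 5 crossings exists, and this one achieves 5:
1. Courier goes to the north bank with Mina and Quin.
2. Courier goes back to the south bank with Quin.
3. Courier goes to the north bank with Ivo and Quin.
4. Courier goes back to the south bank with Quin.
5. Courier goes to the north bank with Lev and Quin.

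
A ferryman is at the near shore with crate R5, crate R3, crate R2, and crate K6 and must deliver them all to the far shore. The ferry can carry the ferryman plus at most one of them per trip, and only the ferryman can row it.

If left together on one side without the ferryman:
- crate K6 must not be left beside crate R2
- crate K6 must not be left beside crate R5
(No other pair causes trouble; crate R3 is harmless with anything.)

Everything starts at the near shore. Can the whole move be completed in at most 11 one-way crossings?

Yes — this plan uses 9 crossings (≤ 11):
1. Ferryman goes to the far shore with crate K6.
2. Ferryman goes back to the near shore alone.
3. Ferryman goes to the far shore with crate R5.
4. Ferryman goes back to the near shore with crate K6.
5. Ferryman goes to the far shore with crate R2.
6. Ferryman goes back to the near shore alone.
7. Ferryman goes to the far shore with crate R3.
8. Ferryman goes back to the near shore alone.
9. Ferryman goes to the far shore with crate K6.

Yes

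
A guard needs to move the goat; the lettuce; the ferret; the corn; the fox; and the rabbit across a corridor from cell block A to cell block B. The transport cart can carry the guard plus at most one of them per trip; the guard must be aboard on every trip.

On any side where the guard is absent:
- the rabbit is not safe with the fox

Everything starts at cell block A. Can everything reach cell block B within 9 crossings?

Counting alone: the guard can take at most 1 across per trip to cell block B, so moving all 6 needs at least 6 loaded trips out, with a return between consecutive ones — at least 11 crossings.
Since 9 < 11, 9 crossings cannot be enough. (The shortest complete plan in fact takes 11:)
1. Guard goes to cell block B with the fox.  [cell block A: the corn, the ferret, the goat, the lettuce, the rabbit | cell block B: the fox]
2. Guard goes back to cell block A alone.  [cell block A: the corn, the ferret, the goat, the lettuce, the rabbit | cell block B: the fox]
3. Guard goes to cell block B with the goat.  [cell block A: the corn, the ferret, the lettuce, the rabbit | cell block B: the fox, the goat]
4. Guard goes back to cell block A alone.  [cell block A: the corn, the ferret, the lettuce, the rabbit | cell block B: the fox, the goat]
5. Guard goes to cell block B with the lettuce.  [cell block A: the corn, the ferret, the rabbit | cell block B: the fox, the goat, the lettuce]
6. Guard goes back to cell block A alone.  [cell block A: the corn, the ferret, the rabbit | cell block B: the fox, the goat, the lettuce]
7. Guard goes to cell block B with the ferret.  [cell block A: the corn, the rabbit | cell block B: the ferret, the fox, the goat, the lettuce]
8. Guard goes back to cell block A alone.  [cell block A: the corn, the rabbit | cell block B: the ferret, the fox, the goat, the lettuce]
9. Guard goes to cell block B with the corn.  [cell block A: the rabbit | cell block B: the corn, the ferret, the fox, the goat, the lettuce]
10. Guard goes back to cell block A alone.  [cell block A: the rabbit | cell block B: the corn, the ferret, the fox, the goat, the lettuce]
11. Guard goes to cell block B with the rabbit.  [cell block A: — | cell block B: the corn, the ferret, the fox, the goat, the lettuce, the rabbit]

No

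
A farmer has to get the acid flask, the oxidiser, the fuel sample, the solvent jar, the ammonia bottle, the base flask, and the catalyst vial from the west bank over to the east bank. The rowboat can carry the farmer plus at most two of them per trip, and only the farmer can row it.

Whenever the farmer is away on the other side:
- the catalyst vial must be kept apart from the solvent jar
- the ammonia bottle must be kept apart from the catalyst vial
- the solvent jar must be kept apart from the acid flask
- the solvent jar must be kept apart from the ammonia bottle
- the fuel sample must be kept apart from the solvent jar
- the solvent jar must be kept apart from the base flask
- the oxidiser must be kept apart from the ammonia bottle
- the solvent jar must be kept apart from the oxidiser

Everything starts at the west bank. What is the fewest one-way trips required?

11

Counting alone: the farmer can take at most 2 across per trip to the east bank, so moving all 7 needs at least 4 loaded trips out, with a return between consecutive ones — at least 7 crossings.
The safety rule pushes this higher. Following every safe sequence of crossings, the most of the 7 that can be at the east bank as the rowboat arrives there on crossings 7, 9 is 5, 6 respectively — never all 7.
So no plan with fewer than 11 crossings exists, and this one achieves 11:
1. Farmer goes to the east bank with the ammonia bottle and the solvent jar.
2. Farmer goes back to the west bank with the solvent jar.
3. Farmer goes to the east bank with the acid flask and the solvent jar.
4. Farmer goes back to the west bank with the solvent jar.
5. Farmer goes to the east bank with the fuel sample and the solvent jar.
6. Farmer goes back to the west bank with the solvent jar.
7. Farmer goes to the east bank with the base flask and the solvent jar.
8. Farmer goes back to the west bank with the solvent jar.
9. Farmer goes to the east bank with the catalyst vial and the oxidiser.
10. Farmer goes back to the west bank with the ammonia bottle.
11. Farmer goes to the east bank with the ammonia bottle and the solvent jar.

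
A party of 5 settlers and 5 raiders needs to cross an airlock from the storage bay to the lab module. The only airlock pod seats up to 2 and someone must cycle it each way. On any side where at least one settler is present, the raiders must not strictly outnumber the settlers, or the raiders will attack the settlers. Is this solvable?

No

Following every safe sequence of crossings from the start, the most of the 10 that can be at the lab module as the airlock pod arrives there on crossings 1, 3, 5, 7 is 2, 3, 4, 5 respectively; the best ever achieved is 5 of 10.
From crossing 9 on, no configuration arises that was not already reachable earlier: only 13 distinct safe configurations (who is on which side, and where the airlock pod is) can ever be reached, none of them has everyone across, and every continuation just revisits them. They are: 0 settlers + 0 raiders across (airlock pod back at the start); 0 settlers + 1 raider across (airlock pod there); 0 settlers + 1 raider across (airlock pod back at the start); 0 settlers + 2 raiders across (airlock pod there); 0 settlers + 2 raiders across (airlock pod back at the start); 0 settlers + 3 raiders across (airlock pod there); 0 settlers + 3 raiders across (airlock pod back at the start); 0 settlers + 4 raiders across (airlock pod there); 0 settlers + 4 raiders across (airlock pod back at the start); 0 settlers + 5 raiders across (airlock pod there); 1 settler + 1 raider across (airlock pod there); 1 settler + 1 raider across (airlock pod back at the start); 2 settlers + 2 raiders across (airlock pod there). So no valid plan exists.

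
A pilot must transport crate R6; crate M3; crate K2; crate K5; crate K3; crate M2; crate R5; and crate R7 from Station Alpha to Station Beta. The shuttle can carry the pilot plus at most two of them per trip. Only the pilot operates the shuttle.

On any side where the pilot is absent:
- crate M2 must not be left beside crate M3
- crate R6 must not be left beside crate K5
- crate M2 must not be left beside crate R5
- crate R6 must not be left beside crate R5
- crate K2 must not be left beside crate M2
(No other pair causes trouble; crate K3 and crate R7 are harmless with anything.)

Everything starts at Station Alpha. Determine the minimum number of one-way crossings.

9

Counting alone: the pilot can take at most 2 across per trip to Station Beta, so moving all 8 needs at least 4 loaded trips out, with a return between consecutive ones — at least 7 crossings.
The safety rule pushes this higher. Following every safe sequence of crossings, the most of the 8 that can be at Station Beta as the shuttle arrives there on crossing 7 is 7 — never all 8.
So no plan with fewer than 9 crossings exists, and this one achieves 9:
1. Pilot goes to Station Beta with crate M2 and crate R6.
2. Pilot goes back to Station Alpha alone.
3. Pilot goes to Station Beta with crate K2 and crate M3.
4. Pilot goes back to Station Alpha with crate M2.
5. Pilot goes to Station Beta with crate K5 and crate R5.
6. Pilot goes back to Station Alpha with crate R6.
7. Pilot goes to Station Beta with crate K3 and crate R7.
8. Pilot goes back to Station Alpha alone.
9. Pilot goes to Station Beta with crate M2 and crate R6.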